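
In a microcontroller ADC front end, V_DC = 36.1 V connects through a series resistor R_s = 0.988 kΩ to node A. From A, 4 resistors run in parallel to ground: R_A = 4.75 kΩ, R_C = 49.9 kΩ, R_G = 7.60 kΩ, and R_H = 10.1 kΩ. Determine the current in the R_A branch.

Combine the parallel branches: R_p = (1/4.75 + 1/49.9 + 1/7.60 + 1/10.1)⁻¹ = 2.168 kΩ.
V_A = 36.1 × 2.168/3.156 = 24.80 V.
I(R_A) = V_A / R_A = 24.80/4.75 = 5.221 mA.

I ≈ 5.22 mA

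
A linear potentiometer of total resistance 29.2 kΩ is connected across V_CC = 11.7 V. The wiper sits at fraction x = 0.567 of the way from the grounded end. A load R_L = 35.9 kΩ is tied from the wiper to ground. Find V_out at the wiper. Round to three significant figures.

Split the track: R_lower = x·R_p = 16.56 kΩ, R_upper = (1−x)·R_p = 12.64 kΩ.
Lower segment in parallel with the load: 16.56 ‖ 35.9 = 11.33 kΩ.
Loaded-divider output: V_out = 11.7 × 0.4726 = 5.530 V.
(Unloaded: V_out = x·V_CC = 6.63 V.)

V_out ≈ 5.53 V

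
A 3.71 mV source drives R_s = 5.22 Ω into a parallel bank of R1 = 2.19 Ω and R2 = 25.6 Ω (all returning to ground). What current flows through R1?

I ≈ 0.472 mA

Equivalent of the parallel group: R_p = 2.017 Ω.
Node voltage V_A = V_DC · R_p/(R_s + R_p) = 3.71 × 0.2787 = 1.034 mV.
Branch current I = V_A/R1 = 1.034/2.19 = 0.4722 mA.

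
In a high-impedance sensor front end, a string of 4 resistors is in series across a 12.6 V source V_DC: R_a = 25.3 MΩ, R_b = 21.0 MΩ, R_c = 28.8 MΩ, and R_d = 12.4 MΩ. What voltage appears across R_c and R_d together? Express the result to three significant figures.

V ≈ 5.93 V

Series total: ΣR = 25.3 + 21.0 + 28.8 + 12.4 = 87.50 MΩ.
R_{R_c..R_d} = 28.8 + 12.4 = 41.20 MΩ.
By the voltage-divider rule, V = 12.6 × 41.20/87.50 = 5.933 V.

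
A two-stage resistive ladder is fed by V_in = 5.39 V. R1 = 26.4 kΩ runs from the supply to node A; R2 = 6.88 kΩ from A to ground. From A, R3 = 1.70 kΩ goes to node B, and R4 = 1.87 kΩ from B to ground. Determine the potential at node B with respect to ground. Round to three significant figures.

Looking into the second stage from A: R3 + R4 = 3.570 kΩ appears in parallel with R2.
R2 ‖ (R3+R4) = 2.350 kΩ.
So V_A = 5.39 × 0.08175 = 0.4406 V.
V_B = V_A × 0.5238 = 0.2308 V.

V_B ≈ 0.231 V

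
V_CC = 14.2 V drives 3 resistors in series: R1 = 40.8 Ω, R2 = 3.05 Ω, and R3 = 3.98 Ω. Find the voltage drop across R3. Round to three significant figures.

ΣR = 40.8 + 3.05 + 3.98 = 47.83 Ω.
Voltage divider: V = V_CC · (3.980 / 47.83) = 14.2 × 0.08321 = 1.182 V.

V ≈ 1.18 V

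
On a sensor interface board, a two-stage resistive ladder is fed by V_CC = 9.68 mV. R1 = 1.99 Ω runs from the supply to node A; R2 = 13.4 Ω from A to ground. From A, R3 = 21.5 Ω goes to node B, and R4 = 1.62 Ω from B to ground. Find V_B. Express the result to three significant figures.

V_B ≈ 0.549 mV

The second stage (R3 + R4 = 23.12 Ω) loads node A in parallel with R2.
R2 ‖ (R3+R4) = 8.483 Ω.
V_A = 9.68 × 8.483/(1.99 + 8.483) = 7.841 mV.
Then the unloaded second divider: V_B = V_A × R4/(R3+R4) = 7.841 × 0.07007 = 0.5494 mV.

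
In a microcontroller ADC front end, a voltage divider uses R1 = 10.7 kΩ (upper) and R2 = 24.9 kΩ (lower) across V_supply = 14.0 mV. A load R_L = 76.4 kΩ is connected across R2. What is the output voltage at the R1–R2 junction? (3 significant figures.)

V_out ≈ 8.92 mV

R2 ‖ R_L = (24.9 × 76.4)/(24.9 + 76.4) = 18.78 kΩ.
Then V_out = V_supply · R2'/(R1 + R2') = 14.0 × 18.78/29.48 = 8.918 mV.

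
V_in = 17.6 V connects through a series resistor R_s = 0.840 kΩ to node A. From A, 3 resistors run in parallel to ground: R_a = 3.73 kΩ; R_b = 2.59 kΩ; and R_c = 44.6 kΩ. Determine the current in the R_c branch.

I ≈ 0.252 mA

Parallel bank: R_p = 1/(1/3.73 + 1/2.59 + 1/44.6) = 1.478 kΩ.
V_A by voltage divider: V_A = 17.6 × 1.478/(0.840 + 1.478) = 11.22 V.
I(R_c) = V_A / R_c = 11.22/44.6 = 0.2516 mA.
(Equivalently: I_total = 7.593 mA, then current-divider fraction G_k/ΣG = 0.03314.)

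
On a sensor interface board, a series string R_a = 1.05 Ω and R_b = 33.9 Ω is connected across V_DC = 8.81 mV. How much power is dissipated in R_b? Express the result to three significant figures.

ΣR = 34.95 Ω → I = 8.81/34.95 = 0.2521 mA.
P(R_b) = I²·R_b = (0.2521)² × 33.9 = 2.154 µW.

P ≈ 2.15 µW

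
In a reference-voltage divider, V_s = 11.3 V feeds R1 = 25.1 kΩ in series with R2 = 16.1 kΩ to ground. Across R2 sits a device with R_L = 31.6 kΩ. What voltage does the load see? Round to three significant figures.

V_out ≈ 3.37 V

R2 ‖ R_L = (16.1 × 31.6)/(16.1 + 31.6) = 10.67 kΩ.
Now apply the divider: V_out = 11.3 × 0.2982 = 3.370 V.
(Unloaded it would be 4.42 V; the load pulls it down.)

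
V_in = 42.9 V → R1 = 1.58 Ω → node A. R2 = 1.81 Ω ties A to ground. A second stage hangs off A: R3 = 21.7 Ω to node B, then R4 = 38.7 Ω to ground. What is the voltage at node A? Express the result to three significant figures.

V_A ≈ 22.6 V

Looking into the second stage from A: R3 + R4 = 60.40 Ω appears in parallel with R2.
R2 ‖ (R3+R4) = 1.757 Ω.
So V_A = 42.9 × 0.5266 = 22.59 V.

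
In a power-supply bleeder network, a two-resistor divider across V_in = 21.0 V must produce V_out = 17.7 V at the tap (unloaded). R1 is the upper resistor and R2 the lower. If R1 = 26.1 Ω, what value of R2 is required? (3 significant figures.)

R2 ≈ 140 Ω

V_out/V_in = R2/(R1+R2) = 0.8429.
R2 = R1 · 0.8429/(1 − 0.8429) = 140.0 Ω.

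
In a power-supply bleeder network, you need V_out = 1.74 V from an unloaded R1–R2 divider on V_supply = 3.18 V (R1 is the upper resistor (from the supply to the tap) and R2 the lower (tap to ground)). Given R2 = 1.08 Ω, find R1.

R1 ≈ 0.894 Ω

Required fraction k = V_out/V_supply = 0.5472.
R1 = R2·(1/k − 1) = 1.08 × 0.8276 = 0.8938 Ω.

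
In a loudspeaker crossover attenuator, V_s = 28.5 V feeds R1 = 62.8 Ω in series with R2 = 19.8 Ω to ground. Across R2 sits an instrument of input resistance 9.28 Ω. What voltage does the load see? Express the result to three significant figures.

V_out ≈ 2.61 V

The load sits in parallel with R2, giving an effective lower resistance R2' = R2·R_L/(R2+R_L) = 6.319 Ω.
Voltage divider with the loaded lower leg: V_out = 28.5 × 6.319/(62.8 + 6.319) = 28.5 × 0.09142 = 2.605 V.
(Unloaded it would be 6.83 V; the load pulls it down.)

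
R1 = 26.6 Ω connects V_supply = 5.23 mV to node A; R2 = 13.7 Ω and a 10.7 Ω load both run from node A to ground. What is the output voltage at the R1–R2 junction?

R2 ‖ R_L = (13.7 × 10.7)/(13.7 + 10.7) = 6.008 Ω.
Then V_out = V_supply · R2'/(R1 + R2') = 5.23 × 6.008/32.61 = 0.9636 mV.

V_out ≈ 0.964 mV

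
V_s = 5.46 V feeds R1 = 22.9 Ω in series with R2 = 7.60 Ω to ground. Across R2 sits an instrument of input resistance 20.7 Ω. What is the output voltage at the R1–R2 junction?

First combine the lower leg with the load: R2 ‖ R_L = 5.559 Ω.
Voltage divider with the loaded lower leg: V_out = 5.46 × 5.559/(22.9 + 5.559) = 5.46 × 0.1953 = 1.067 V.

V_out ≈ 1.07 V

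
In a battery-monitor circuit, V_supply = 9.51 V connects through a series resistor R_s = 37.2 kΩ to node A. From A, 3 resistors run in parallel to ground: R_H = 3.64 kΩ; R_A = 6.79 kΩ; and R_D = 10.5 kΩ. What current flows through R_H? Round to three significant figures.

I ≈ 0.129 mA

Combine the parallel branches: R_p = (1/3.64 + 1/6.79 + 1/10.5)⁻¹ = 1.933 kΩ.
V_A = 9.51 × 1.933/39.13 = 0.4698 V.
Branch current I = V_A/R_H = 0.4698/3.64 = 0.1291 mA.
(Equivalently: I_total = 0.2430 mA, then current-divider fraction G_k/ΣG = 0.5311.)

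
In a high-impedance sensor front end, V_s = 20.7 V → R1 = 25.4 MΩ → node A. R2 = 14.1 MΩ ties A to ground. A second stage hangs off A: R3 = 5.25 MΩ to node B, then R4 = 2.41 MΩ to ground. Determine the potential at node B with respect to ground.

The second stage (R3 + R4 = 7.660 MΩ) loads node A in parallel with R2.
Effective lower resistance at A: R2 ‖ 7.660 = 4.964 MΩ.
First divider: V_A = V_s · 4.964/(25.4 + 4.964) = 3.384 V.
Then the unloaded second divider: V_B = V_A × R4/(R3+R4) = 3.384 × 0.3146 = 1.065 V.

V_B ≈ 1.06 V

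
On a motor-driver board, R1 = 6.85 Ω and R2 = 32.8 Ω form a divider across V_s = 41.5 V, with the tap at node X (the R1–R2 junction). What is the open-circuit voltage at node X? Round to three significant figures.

With X open, the divider is unloaded: V_th = 41.5 × 32.8/39.65 = 34.33 V.

V_th ≈ 34.3 V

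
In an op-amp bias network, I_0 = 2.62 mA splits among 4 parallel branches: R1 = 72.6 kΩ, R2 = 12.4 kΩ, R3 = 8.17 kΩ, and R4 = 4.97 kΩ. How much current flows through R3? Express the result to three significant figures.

I ≈ 0.767 mA

Conductances: ΣG = 1/72.6 + 1/12.4 + 1/8.17 + 1/4.97 = 0.4180 (1/kΩ).
Current divider: I(R3) = I_0 · G_k/ΣG = 2.62 × (0.1224/0.4180) = 2.62 × 0.2928 = 0.7671 mA.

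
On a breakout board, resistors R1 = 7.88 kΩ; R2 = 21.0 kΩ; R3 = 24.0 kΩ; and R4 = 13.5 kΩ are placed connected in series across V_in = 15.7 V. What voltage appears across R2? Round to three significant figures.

Total series resistance ΣR = 7.88 + 21.0 + 24.0 + 13.5 = 66.38 kΩ.
Voltage divider: V = V_in · (21.00 / 66.38) = 15.7 × 0.3164 = 4.967 V.

V ≈ 4.97 V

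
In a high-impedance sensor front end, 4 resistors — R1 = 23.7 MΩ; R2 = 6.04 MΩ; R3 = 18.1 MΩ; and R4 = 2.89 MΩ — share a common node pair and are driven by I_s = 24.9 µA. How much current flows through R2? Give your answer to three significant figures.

Total conductance ΣG = 1/23.7 + 1/6.04 + 1/18.1 + 1/2.89 = 0.6090 (units of 1/MΩ).
R2 takes the fraction G_k/ΣG = 0.1656/0.6090 = 0.2718, so I = 24.9 × 0.2718 = 6.769 µA.

I ≈ 6.77 µA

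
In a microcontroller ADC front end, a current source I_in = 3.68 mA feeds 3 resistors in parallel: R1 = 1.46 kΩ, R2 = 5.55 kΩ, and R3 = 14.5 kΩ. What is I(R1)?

I ≈ 2.70 mA

Total conductance ΣG = 1/1.46 + 1/5.55 + 1/14.5 = 0.9341 (units of 1/kΩ).
Current divider: I(R1) = I_in · G_k/ΣG = 3.68 × (0.6849/0.9341) = 3.68 × 0.7333 = 2.698 mA.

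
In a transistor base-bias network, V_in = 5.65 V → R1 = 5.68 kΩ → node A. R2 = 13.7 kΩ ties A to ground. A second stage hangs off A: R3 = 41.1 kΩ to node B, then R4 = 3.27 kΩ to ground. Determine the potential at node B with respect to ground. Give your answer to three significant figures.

Looking into the second stage from A: R3 + R4 = 44.37 kΩ appears in parallel with R2.
Effective lower resistance at A: R2 ‖ 44.37 = 10.47 kΩ.
First divider: V_A = V_in · 10.47/(5.68 + 10.47) = 3.663 V.
V_B = V_A × 0.07370 = 0.2699 V.

V_B ≈ 0.270 V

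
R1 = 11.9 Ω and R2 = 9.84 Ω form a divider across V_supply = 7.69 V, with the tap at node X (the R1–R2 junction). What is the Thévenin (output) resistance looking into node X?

R_th ≈ 5.39 Ω

With V_supply suppressed (replaced by a short), R_th = R1 ‖ R2 = (11.90 × 9.84)/(11.90 + 9.84) = 5.386 Ω.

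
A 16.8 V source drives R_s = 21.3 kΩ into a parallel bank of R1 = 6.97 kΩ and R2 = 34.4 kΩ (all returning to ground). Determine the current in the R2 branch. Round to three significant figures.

I ≈ 0.104 mA

Equivalent of the parallel group: R_p = 5.796 kΩ.
V_A by voltage divider: V_A = 16.8 × 5.796/(21.3 + 5.796) = 3.593 V.
I(R2) = V_A / R2 = 3.593/34.4 = 0.1045 mA.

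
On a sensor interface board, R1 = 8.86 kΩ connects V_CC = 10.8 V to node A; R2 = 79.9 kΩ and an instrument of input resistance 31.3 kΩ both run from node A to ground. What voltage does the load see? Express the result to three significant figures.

V_out ≈ 7.75 V

R2 ‖ R_L = (79.9 × 31.3)/(79.9 + 31.3) = 22.49 kΩ.
Now apply the divider: V_out = 10.8 × 0.7174 = 7.748 V.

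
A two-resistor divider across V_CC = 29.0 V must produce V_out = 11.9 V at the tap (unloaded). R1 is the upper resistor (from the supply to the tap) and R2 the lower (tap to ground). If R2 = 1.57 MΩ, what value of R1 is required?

V_out/V_CC = R2/(R1+R2) = 0.4103.
R1 = R2·(1/k − 1) = 1.57 × 1.437 = 2.256 MΩ.

R1 ≈ 2.26 MΩ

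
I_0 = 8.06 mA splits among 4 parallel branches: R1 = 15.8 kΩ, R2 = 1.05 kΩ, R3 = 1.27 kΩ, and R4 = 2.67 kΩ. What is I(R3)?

ΣG = 1/15.8 + 1/1.05 + 1/1.27 + 1/2.67 = 2.178.
Current divider: I(R3) = I_0 · G_k/ΣG = 8.06 × (0.7874/2.178) = 8.06 × 0.3616 = 2.914 mA.

I ≈ 2.91 mA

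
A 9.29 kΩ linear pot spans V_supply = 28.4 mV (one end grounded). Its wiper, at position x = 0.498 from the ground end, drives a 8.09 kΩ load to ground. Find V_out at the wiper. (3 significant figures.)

V_out ≈ 11.0 mV

Lower segment x·R_p = 4.626 kΩ; upper segment (1−x)·R_p = 4.664 kΩ.
(x·R_p) ‖ R_L = 2.943 kΩ.
Then V_out = V_supply · 2.943/(4.664 + 2.943) = 10.99 mV.
(Unloaded: V_out = x·V_supply = 14.1 mV.)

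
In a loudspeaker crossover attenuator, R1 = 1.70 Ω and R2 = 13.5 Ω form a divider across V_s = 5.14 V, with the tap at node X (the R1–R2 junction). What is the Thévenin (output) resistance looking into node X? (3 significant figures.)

R_th ≈ 1.51 Ω

Zeroing V_s shorts the top of R1 to ground, so R_th = R1 ‖ R2 = 1.510 Ω.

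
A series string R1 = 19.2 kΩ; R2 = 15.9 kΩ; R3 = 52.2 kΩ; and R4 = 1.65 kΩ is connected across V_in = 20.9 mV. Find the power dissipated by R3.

P ≈ 2.88 nW

Series current I = V_in/ΣR = 20.9/88.95 = 0.2350 µA.
P = I²R = 0.05521 × 52.2 = 2.882 nW.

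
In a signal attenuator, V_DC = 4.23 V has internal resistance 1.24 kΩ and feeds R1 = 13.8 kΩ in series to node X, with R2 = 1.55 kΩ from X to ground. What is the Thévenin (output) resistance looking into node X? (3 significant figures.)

R_th ≈ 1.41 kΩ

R1' = 1.24 + 13.8 = 15.04 kΩ (source resistance + R1).
With V_DC suppressed (replaced by a short), R_th = R1' ‖ R2 = (15.04 × 1.55)/(15.04 + 1.55) = 1.405 kΩ.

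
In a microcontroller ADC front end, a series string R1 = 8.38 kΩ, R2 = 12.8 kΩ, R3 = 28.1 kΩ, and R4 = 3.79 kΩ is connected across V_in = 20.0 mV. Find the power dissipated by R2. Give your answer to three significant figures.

ΣR = 53.07 kΩ → I = 20.0/53.07 = 0.3769 µA.
P = I²R = 0.1420 × 12.8 = 1.818 nW.

P ≈ 1.82 nW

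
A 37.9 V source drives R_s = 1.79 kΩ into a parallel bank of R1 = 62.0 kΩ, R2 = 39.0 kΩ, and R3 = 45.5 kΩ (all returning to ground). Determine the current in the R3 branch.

Equivalent of the parallel group: R_p = 15.69 kΩ.
V_A = 37.9 × 15.69/17.48 = 34.02 V.
I(R3) = V_A / R3 = 34.02/45.5 = 0.7477 mA.
(Equivalently: I_total = 2.169 mA, then current-divider fraction G_k/ΣG = 0.3448.)

I ≈ 0.748 mA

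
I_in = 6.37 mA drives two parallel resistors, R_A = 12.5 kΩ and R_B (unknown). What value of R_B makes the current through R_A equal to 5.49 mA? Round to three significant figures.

R_B ≈ 78.0 kΩ

Two-branch current divider: I_A = I_in · R_B/(R_A + R_B).
With f = 0.8619, R_B = R_A · f/(1−f) = 12.5 × 6.239 = 77.98 kΩ.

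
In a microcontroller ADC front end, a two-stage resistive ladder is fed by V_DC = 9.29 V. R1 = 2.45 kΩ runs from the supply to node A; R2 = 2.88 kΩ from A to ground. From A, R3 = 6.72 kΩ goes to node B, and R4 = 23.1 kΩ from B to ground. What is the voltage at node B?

V_B ≈ 3.72 V

The second stage (R3 + R4 = 29.82 kΩ) loads node A in parallel with R2.
Effective lower resistance at A: R2 ‖ 29.82 = 2.626 kΩ.
So V_A = 9.29 × 0.5174 = 4.806 V.
V_B = V_A × 0.7746 = 3.723 V.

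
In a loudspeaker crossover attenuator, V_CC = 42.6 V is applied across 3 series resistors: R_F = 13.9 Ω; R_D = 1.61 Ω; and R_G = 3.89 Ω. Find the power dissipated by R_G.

P ≈ 18.8 W

The common current is I = 42.6/19.40 = 2.196 A.
P = I²R = 4.822 × 3.89 = 18.76 W.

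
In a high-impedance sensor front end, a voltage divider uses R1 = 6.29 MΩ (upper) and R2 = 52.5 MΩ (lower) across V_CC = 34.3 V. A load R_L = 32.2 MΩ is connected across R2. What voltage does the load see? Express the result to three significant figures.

V_out ≈ 26.1 V

R2 ‖ R_L = (52.5 × 32.2)/(52.5 + 32.2) = 19.96 MΩ.
Voltage divider with the loaded lower leg: V_out = 34.3 × 19.96/(6.29 + 19.96) = 34.3 × 0.7604 = 26.08 V.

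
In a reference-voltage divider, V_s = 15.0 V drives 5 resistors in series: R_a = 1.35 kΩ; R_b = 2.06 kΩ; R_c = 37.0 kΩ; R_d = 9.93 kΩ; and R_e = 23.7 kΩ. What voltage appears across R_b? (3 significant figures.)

ΣR = 1.35 + 2.06 + 37.0 + 9.93 + 23.7 = 74.04 kΩ.
V = V_s · R/ΣR = 15.0 × 0.02782 = 0.4173 V.

V ≈ 0.417 V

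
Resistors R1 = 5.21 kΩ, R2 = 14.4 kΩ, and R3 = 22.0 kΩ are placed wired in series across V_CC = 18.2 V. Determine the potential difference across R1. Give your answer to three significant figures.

Series total: ΣR = 5.21 + 14.4 + 22.0 = 41.61 kΩ.
By the voltage-divider rule, V = 18.2 × 5.210/41.61 = 2.279 V.

V ≈ 2.28 V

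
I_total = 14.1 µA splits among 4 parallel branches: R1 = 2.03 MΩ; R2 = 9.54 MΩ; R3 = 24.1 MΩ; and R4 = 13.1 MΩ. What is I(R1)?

Conductances: ΣG = 1/2.03 + 1/9.54 + 1/24.1 + 1/13.1 = 0.7153 (1/MΩ).
Current divider: I(R1) = I_total · G_k/ΣG = 14.1 × (0.4926/0.7153) = 14.1 × 0.6887 = 9.711 µA.

I ≈ 9.71 µA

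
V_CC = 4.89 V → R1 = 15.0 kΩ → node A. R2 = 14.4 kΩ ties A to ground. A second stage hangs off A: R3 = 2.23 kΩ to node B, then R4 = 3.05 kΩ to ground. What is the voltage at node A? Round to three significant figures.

Looking into the second stage from A: R3 + R4 = 5.280 kΩ appears in parallel with R2.
R2 ‖ (R3+R4) = 3.863 kΩ.
So V_A = 4.89 × 0.2048 = 1.002 V.

V_A ≈ 1.00 V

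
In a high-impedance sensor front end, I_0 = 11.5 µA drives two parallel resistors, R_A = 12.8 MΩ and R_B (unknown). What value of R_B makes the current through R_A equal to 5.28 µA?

R_B ≈ 10.9 MΩ

Two-branch current divider: I_A = I_0 · R_B/(R_A + R_B).
5.28/11.5 = R_B/(R_A + R_B) → R_B = R_A · (0.4591)/(1 − 0.4591) = 12.8 × 0.8489 = 10.87 MΩ.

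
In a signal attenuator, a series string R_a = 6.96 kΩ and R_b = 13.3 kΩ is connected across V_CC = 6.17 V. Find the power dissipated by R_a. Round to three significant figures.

P ≈ 0.646 mW

Series current I = V_CC/ΣR = 6.17/20.26 = 0.3045 mA.
V(R_a) = I·R = 2.120 V; P = V·I = 2.120 × 0.3045 = 0.6455 mW.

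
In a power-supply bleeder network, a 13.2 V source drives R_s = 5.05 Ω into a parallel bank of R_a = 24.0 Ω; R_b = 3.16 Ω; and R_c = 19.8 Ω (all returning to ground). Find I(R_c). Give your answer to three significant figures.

I ≈ 0.218 A

Equivalent of the parallel group: R_p = 2.447 Ω.
V_A = 13.2 × 2.447/7.497 = 4.309 V.
Branch current I = V_A/R_c = 4.309/19.8 = 0.2176 A.
(Check via current divider: I_total = 1.761 A; share G_k/ΣG = 0.1236 → same result.)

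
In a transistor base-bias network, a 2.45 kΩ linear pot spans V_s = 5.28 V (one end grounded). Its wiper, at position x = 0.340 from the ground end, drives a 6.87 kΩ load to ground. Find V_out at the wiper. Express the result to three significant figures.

Lower segment x·R_p = 0.8330 kΩ; upper segment (1−x)·R_p = 1.617 kΩ.
Lower segment in parallel with the load: 0.8330 ‖ 6.87 = 0.7429 kΩ.
V_out = 5.28 × 0.7429/(1.617 + 0.7429) = 1.662 V.

V_out ≈ 1.66 V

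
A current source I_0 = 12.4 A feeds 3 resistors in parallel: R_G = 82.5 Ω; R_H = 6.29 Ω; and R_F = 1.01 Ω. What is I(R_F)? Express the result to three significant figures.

I ≈ 10.6 A

ΣG = 1/82.5 + 1/6.29 + 1/1.01 = 1.161.
By the current-divider rule, I = I_0 · G_k/ΣG = 12.4 × 0.8526 = 10.57 A.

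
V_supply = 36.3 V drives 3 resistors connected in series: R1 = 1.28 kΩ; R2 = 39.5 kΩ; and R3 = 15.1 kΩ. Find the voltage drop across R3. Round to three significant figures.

ΣR = 1.28 + 39.5 + 15.1 = 55.88 kΩ.
Voltage divider: V = V_supply · (15.10 / 55.88) = 36.3 × 0.2702 = 9.809 V.

V ≈ 9.81 V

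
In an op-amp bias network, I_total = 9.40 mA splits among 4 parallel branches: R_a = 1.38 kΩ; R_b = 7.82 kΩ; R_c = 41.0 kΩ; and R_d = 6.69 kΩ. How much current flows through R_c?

Conductances: ΣG = 1/1.38 + 1/7.82 + 1/41.0 + 1/6.69 = 1.026 (1/kΩ).
Current divider: I(R_c) = I_total · G_k/ΣG = 9.40 × (0.02439/1.026) = 9.40 × 0.02376 = 0.2234 mA.

I ≈ 0.223 mA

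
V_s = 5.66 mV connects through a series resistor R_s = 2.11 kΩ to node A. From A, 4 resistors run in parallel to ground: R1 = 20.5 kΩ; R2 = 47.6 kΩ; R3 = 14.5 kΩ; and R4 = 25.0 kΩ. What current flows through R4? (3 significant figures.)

Parallel bank: R_p = 1/(1/20.5 + 1/47.6 + 1/14.5 + 1/25.0) = 5.594 kΩ.
V_A = 5.66 × 5.594/7.704 = 4.110 mV.
Branch current I = V_A/R4 = 4.110/25.0 = 0.1644 µA.

I ≈ 0.164 µA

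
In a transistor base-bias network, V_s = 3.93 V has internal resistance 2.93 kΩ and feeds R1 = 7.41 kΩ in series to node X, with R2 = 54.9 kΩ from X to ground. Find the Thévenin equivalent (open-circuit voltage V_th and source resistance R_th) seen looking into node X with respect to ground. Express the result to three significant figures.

R1' = 2.93 + 7.41 = 10.34 kΩ (source resistance + R1).
V_th is the unloaded tap voltage: V_s · R2/(R1'+R2) = 3.93 × 0.8415 = 3.307 V.
Zeroing V_s shorts the top of R1' to ground, so R_th = R1' ‖ R2 = 8.701 kΩ.

V_th ≈ 3.31 V, R_th ≈ 8.70 kΩ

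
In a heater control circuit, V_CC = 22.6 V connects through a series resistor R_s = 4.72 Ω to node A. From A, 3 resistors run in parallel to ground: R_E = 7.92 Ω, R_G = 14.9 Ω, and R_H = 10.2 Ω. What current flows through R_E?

Equivalent of the parallel group: R_p = 3.432 Ω.
V_A by voltage divider: V_A = 22.6 × 3.432/(4.72 + 3.432) = 9.514 V.
I(R_E) = V_A / R_E = 9.514/7.92 = 1.201 A.

I ≈ 1.20 A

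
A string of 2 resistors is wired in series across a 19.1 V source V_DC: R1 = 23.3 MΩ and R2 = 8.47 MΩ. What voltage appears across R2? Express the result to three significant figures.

V ≈ 5.09 V

Total series resistance ΣR = 23.3 + 8.47 = 31.77 MΩ.
By the voltage-divider rule, V = 19.1 × 8.470/31.77 = 5.092 V.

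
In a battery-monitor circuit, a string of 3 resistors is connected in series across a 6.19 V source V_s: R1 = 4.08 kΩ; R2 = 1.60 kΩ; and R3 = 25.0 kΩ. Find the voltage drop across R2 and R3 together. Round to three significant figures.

Total series resistance ΣR = 4.08 + 1.60 + 25.0 = 30.68 kΩ.
R_{R2..R3} = 1.60 + 25.0 = 26.60 kΩ.
V = V_s · R/ΣR = 6.19 × 0.8670 = 5.367 V.

V ≈ 5.37 V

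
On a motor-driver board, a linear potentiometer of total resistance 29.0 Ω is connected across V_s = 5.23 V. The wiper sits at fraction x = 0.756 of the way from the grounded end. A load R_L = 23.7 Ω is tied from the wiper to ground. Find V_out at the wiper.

The pot divides into 7.076 Ω above the wiper and 21.92 Ω below.
Lower segment in parallel with the load: 21.92 ‖ 23.7 = 11.39 Ω.
Loaded-divider output: V_out = 5.23 × 0.6168 = 3.226 V.

V_out ≈ 3.23 V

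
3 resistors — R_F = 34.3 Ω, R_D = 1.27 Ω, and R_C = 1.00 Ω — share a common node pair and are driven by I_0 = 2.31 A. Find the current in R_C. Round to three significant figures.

I ≈ 1.27 A

Conductances: ΣG = 1/34.3 + 1/1.27 + 1/1.00 = 1.817 (1/Ω).
Current divider: I(R_C) = I_0 · G_k/ΣG = 2.31 × (1.000/1.817) = 2.31 × 0.5505 = 1.272 A.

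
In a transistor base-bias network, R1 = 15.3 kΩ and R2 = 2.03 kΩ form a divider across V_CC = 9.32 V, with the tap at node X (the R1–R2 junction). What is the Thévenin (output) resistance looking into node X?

R_th ≈ 1.79 kΩ

Looking into X with the source shorted: R_th = R1·R2/(R1+R2) = 15.30 × 2.03/17.33 = 1.792 kΩ.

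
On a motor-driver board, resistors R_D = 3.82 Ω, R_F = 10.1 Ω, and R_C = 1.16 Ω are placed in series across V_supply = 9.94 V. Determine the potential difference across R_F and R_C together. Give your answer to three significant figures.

V ≈ 7.42 V

ΣR = 3.82 + 10.1 + 1.16 = 15.08 Ω.
R_{R_F..R_C} = 10.1 + 1.16 = 11.26 Ω.
V = V_supply · R/ΣR = 9.94 × 0.7467 = 7.422 V.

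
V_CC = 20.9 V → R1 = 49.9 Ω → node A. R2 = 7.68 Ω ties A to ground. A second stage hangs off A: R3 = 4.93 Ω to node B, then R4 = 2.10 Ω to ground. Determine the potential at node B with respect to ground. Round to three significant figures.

V_B ≈ 0.428 V

Looking into the second stage from A: R3 + R4 = 7.030 Ω appears in parallel with R2.
Effective lower resistance at A: R2 ‖ 7.030 = 3.670 Ω.
So V_A = 20.9 × 0.06851 = 1.432 V.
Then the unloaded second divider: V_B = V_A × R4/(R3+R4) = 1.432 × 0.2987 = 0.4277 V.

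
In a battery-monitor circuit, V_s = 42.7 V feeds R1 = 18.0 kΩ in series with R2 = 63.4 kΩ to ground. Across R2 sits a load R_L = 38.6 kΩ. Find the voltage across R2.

The load sits in parallel with R2, giving an effective lower resistance R2' = R2·R_L/(R2+R_L) = 23.99 kΩ.
Voltage divider with the loaded lower leg: V_out = 42.7 × 23.99/(18.0 + 23.99) = 42.7 × 0.5714 = 24.40 V.

V_out ≈ 24.4 V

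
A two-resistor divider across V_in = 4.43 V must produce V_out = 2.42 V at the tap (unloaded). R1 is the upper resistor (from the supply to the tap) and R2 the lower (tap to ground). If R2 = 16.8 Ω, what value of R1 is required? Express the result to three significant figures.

R1 ≈ 14.0 Ω

Required fraction k = V_out/V_in = 0.5463.
Rearranging, R1 = R2·(1−k)/k = 16.8 × 0.8306 = 13.95 Ω.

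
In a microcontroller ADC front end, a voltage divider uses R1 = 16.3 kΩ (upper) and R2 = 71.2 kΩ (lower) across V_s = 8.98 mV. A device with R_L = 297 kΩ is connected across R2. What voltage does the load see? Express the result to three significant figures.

V_out ≈ 6.99 mV

R2 ‖ R_L = (71.2 × 297)/(71.2 + 297) = 57.43 kΩ.
Then V_out = V_s · R2'/(R1 + R2') = 8.98 × 57.43/73.73 = 6.995 mV.
(Unloaded it would be 7.31 mV; the load pulls it down.)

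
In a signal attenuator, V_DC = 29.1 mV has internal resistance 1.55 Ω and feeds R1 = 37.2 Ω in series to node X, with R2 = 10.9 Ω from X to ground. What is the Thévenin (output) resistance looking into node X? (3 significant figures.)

R_th ≈ 8.51 Ω

R1' = 1.55 + 37.2 = 38.75 Ω (source resistance + R1).
With V_DC suppressed (replaced by a short), R_th = R1' ‖ R2 = (38.75 × 10.9)/(38.75 + 10.9) = 8.507 Ω.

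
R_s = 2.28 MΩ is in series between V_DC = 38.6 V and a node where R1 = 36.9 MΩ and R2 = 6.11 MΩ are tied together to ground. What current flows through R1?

I ≈ 0.729 µA

Equivalent of the parallel group: R_p = 5.242 MΩ.
Node voltage V_A = V_DC · R_p/(R_s + R_p) = 38.6 × 0.6969 = 26.90 V.
I(R1) = V_A / R1 = 26.90/36.9 = 0.7290 µA.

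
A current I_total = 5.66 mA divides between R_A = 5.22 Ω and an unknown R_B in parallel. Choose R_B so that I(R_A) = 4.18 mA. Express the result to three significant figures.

R_B ≈ 14.7 Ω

In a two-way split, I_A/I_total = R_B/(R_A + R_B).
4.18/5.66 = R_B/(R_A + R_B) → R_B = R_A · (0.7385)/(1 − 0.7385) = 5.22 × 2.824 = 14.74 Ω.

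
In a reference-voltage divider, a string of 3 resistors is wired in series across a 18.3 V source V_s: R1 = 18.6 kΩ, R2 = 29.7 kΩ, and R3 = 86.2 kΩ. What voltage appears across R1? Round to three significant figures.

ΣR = 18.6 + 29.7 + 86.2 = 134.5 kΩ.
By the voltage-divider rule, V = 18.3 × 18.60/134.5 = 2.531 V.

V ≈ 2.53 V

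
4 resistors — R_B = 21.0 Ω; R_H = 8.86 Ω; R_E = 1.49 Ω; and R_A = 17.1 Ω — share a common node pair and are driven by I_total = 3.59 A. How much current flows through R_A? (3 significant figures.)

I ≈ 0.236 A

Conductances: ΣG = 1/21.0 + 1/8.86 + 1/1.49 + 1/17.1 = 0.8901 (1/Ω).
Current divider: I(R_A) = I_total · G_k/ΣG = 3.59 × (0.05848/0.8901) = 3.59 × 0.06570 = 0.2359 A.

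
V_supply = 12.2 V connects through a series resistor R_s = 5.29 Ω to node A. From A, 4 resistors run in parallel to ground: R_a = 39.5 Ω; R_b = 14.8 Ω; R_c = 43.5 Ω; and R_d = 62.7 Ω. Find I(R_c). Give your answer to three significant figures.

I ≈ 0.165 A

Parallel bank: R_p = 1/(1/39.5 + 1/14.8 + 1/43.5 + 1/62.7) = 7.586 Ω.
Node voltage V_A = V_supply · R_p/(R_s + R_p) = 12.2 × 0.5892 = 7.188 V.
Branch current I = V_A/R_c = 7.188/43.5 = 0.1652 A.
(Equivalently: I_total = 0.9475 A, then current-divider fraction G_k/ΣG = 0.1744.)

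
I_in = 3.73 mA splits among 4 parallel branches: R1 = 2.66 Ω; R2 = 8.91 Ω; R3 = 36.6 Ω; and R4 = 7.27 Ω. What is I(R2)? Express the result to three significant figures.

I ≈ 0.641 mA

ΣG = 1/2.66 + 1/8.91 + 1/36.6 + 1/7.27 = 0.6530.
By the current-divider rule, I = I_in · G_k/ΣG = 3.73 × 0.1719 = 0.6410 mA.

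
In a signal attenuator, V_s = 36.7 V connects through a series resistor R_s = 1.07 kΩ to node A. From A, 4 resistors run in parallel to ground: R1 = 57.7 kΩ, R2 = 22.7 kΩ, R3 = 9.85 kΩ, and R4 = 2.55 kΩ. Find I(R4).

I ≈ 9.03 mA

Parallel bank: R_p = 1/(1/57.7 + 1/22.7 + 1/9.85 + 1/2.55) = 1.802 kΩ.
Node voltage V_A = V_s · R_p/(R_s + R_p) = 36.7 × 0.6274 = 23.03 V.
I(R4) = V_A / R4 = 23.03/2.55 = 9.029 mA.
(Equivalently: I_total = 12.78 mA, then current-divider fraction G_k/ΣG = 0.7065.)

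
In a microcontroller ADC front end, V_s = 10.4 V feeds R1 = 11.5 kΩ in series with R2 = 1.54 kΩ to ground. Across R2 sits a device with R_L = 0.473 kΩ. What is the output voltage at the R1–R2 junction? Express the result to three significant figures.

First combine the lower leg with the load: R2 ‖ R_L = 0.3619 kΩ.
Voltage divider with the loaded lower leg: V_out = 10.4 × 0.3619/(11.5 + 0.3619) = 10.4 × 0.03051 = 0.3173 V.

V_out ≈ 0.317 V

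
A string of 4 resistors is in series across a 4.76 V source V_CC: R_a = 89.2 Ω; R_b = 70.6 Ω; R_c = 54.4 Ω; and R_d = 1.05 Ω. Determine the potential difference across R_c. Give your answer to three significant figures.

Series total: ΣR = 89.2 + 70.6 + 54.4 + 1.05 = 215.2 Ω.
Voltage divider: V = V_CC · (54.40 / 215.2) = 4.76 × 0.2527 = 1.203 V.

V ≈ 1.20 V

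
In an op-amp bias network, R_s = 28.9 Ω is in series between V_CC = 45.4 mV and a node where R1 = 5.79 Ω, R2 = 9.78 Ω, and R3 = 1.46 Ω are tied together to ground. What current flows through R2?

Combine the parallel branches: R_p = (1/5.79 + 1/9.78 + 1/1.46)⁻¹ = 1.042 Ω.
Node voltage V_A = V_CC · R_p/(R_s + R_p) = 45.4 × 0.03479 = 1.580 mV.
I(R2) = V_A / R2 = 1.580/9.78 = 0.1615 mA.
(Equivalently: I_total = 1.516 mA, then current-divider fraction G_k/ΣG = 0.1065.)

I ≈ 0.162 mA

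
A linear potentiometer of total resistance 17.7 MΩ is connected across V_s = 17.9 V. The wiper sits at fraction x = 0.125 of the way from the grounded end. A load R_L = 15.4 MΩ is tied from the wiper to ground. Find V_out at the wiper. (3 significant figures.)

V_out ≈ 1.99 V

Lower segment x·R_p = 2.212 MΩ; upper segment (1−x)·R_p = 15.49 MΩ.
R_L loads the lower segment: effective lower R = 1.935 MΩ.
Then V_out = V_s · 1.935/(15.49 + 1.935) = 1.988 V.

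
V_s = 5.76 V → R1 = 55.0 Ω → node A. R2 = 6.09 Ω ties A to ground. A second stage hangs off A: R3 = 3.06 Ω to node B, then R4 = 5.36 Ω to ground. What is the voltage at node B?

Looking into the second stage from A: R3 + R4 = 8.420 Ω appears in parallel with R2.
R2 ‖ (R3+R4) = 3.534 Ω.
V_A = 5.76 × 3.534/(55.0 + 3.534) = 0.3478 V.
Then the unloaded second divider: V_B = V_A × R4/(R3+R4) = 0.3478 × 0.6366 = 0.2214 V.

V_B ≈ 0.221 V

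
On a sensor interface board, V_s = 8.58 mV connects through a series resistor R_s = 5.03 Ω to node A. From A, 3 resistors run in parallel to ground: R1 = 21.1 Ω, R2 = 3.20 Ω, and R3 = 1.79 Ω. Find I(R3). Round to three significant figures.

Equivalent of the parallel group: R_p = 1.089 Ω.
Node voltage V_A = V_s · R_p/(R_s + R_p) = 8.58 × 0.1779 = 1.527 mV.
I(R3) = V_A / R3 = 1.527/1.79 = 0.8529 mA.

I ≈ 0.853 mA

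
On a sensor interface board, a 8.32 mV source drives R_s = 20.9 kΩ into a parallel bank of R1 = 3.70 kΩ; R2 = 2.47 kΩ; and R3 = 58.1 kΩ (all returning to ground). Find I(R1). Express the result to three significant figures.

I ≈ 0.145 µA

Equivalent of the parallel group: R_p = 1.444 kΩ.
Node voltage V_A = V_in · R_p/(R_s + R_p) = 8.32 × 0.06464 = 0.5378 mV.
Branch current I = V_A/R1 = 0.5378/3.70 = 0.1454 µA.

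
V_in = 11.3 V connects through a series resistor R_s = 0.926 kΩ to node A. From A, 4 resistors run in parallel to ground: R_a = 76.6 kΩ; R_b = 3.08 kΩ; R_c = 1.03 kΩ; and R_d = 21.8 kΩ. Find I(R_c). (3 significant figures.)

Combine the parallel branches: R_p = (1/76.6 + 1/3.08 + 1/1.03 + 1/21.8)⁻¹ = 0.7383 kΩ.
V_A by voltage divider: V_A = 11.3 × 0.7383/(0.926 + 0.7383) = 5.013 V.
Branch current I = V_A/R_c = 5.013/1.03 = 4.867 mA.
(Equivalently: I_total = 6.790 mA, then current-divider fraction G_k/ΣG = 0.7168.)

I ≈ 4.87 mA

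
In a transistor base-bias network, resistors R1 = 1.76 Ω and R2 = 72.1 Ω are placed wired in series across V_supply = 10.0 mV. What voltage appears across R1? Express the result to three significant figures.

V ≈ 0.238 mV

Total series resistance ΣR = 1.76 + 72.1 = 73.86 Ω.
Voltage divider: V = V_supply · (1.760 / 73.86) = 10.0 × 0.02383 = 0.2383 mV.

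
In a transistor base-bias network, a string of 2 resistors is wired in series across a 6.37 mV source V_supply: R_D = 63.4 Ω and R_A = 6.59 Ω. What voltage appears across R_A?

V ≈ 0.600 mV

ΣR = 63.4 + 6.59 = 69.99 Ω.
V = V_supply · R/ΣR = 6.37 × 0.09416 = 0.5998 mV.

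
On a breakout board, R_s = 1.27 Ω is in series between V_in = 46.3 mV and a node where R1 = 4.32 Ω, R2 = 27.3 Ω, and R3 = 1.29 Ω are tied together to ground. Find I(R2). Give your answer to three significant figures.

I ≈ 0.729 mA

Equivalent of the parallel group: R_p = 0.9585 Ω.
V_A = 46.3 × 0.9585/2.228 = 19.91 mV.
I(R2) = V_A / R2 = 19.91/27.3 = 0.7295 mA.
(Equivalently: I_total = 20.78 mA, then current-divider fraction G_k/ΣG = 0.03511.)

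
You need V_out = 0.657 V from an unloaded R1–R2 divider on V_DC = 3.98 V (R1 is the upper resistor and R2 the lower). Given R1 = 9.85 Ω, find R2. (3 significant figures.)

Required fraction k = V_out/V_DC = 0.1651.
So R2 = R1 · V_out/(V_DC − V_out) = 9.85 × 0.657/(3.98 − 0.657) = 9.85 × 0.1977 = 1.947 Ω.

R2 ≈ 1.95 Ω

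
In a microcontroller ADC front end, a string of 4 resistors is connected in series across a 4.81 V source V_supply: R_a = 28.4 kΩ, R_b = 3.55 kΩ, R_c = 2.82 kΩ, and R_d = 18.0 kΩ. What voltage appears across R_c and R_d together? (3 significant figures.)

Total series resistance ΣR = 28.4 + 3.55 + 2.82 + 18.0 = 52.77 kΩ.
R_{R_c..R_d} = 2.82 + 18.0 = 20.82 kΩ.
V = V_supply · R/ΣR = 4.81 × 0.3945 = 1.898 V.

V ≈ 1.90 V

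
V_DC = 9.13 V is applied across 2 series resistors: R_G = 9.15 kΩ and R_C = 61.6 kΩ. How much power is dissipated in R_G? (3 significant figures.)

P ≈ 0.152 mW

The common current is I = 9.13/70.75 = 0.1290 mA.
V(R_G) = I·R = 1.181 V; P = V·I = 1.181 × 0.1290 = 0.1524 mW.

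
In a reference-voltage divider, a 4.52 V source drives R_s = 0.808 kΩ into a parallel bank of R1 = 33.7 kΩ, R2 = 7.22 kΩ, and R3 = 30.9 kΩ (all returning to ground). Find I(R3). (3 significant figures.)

I ≈ 0.126 mA

Parallel bank: R_p = 1/(1/33.7 + 1/7.22 + 1/30.9) = 4.987 kΩ.
V_A = 4.52 × 4.987/5.795 = 3.890 V.
I(R3) = V_A / R3 = 3.890/30.9 = 0.1259 mA.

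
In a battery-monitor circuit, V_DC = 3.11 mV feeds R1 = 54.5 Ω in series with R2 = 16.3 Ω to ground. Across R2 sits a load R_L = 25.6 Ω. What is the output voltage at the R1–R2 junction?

The load sits in parallel with R2, giving an effective lower resistance R2' = R2·R_L/(R2+R_L) = 9.959 Ω.
Voltage divider with the loaded lower leg: V_out = 3.11 × 9.959/(54.5 + 9.959) = 3.11 × 0.1545 = 0.4805 mV.

V_out ≈ 0.480 mV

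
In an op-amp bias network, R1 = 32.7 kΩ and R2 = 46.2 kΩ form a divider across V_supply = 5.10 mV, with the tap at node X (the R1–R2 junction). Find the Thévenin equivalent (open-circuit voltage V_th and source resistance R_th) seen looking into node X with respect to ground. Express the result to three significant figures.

V_th ≈ 2.99 mV, R_th ≈ 19.1 kΩ

Open-circuit (no load on X): V_th = V_supply · R2/(R1 + R2) = 5.10 × 46.2/(32.70 + 46.2) = 2.986 mV.
With V_supply suppressed (replaced by a short), R_th = R1 ‖ R2 = (32.70 × 46.2)/(32.70 + 46.2) = 19.15 kΩ.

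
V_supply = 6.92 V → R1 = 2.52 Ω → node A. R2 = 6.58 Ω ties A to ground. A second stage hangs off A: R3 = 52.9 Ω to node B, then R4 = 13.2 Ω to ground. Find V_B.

Looking into the second stage from A: R3 + R4 = 66.10 Ω appears in parallel with R2.
R2 ‖ (R3+R4) = 5.984 Ω.
First divider: V_A = V_supply · 5.984/(2.52 + 5.984) = 4.869 V.
Stage 2 is unloaded, so V_B = V_A · R4/(R3+R4) = 4.869 × 13.2/66.10 = 0.9724 V.

V_B ≈ 0.972 V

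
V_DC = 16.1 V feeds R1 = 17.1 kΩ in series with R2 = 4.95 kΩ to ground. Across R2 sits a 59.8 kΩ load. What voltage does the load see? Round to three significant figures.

V_out ≈ 3.40 V

R2 ‖ R_L = (4.95 × 59.8)/(4.95 + 59.8) = 4.572 kΩ.
Voltage divider with the loaded lower leg: V_out = 16.1 × 4.572/(17.1 + 4.572) = 16.1 × 0.2109 = 3.396 V.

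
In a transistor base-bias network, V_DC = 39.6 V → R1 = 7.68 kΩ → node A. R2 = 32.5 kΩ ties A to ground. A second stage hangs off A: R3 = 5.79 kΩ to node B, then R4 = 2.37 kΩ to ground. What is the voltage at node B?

Looking into the second stage from A: R3 + R4 = 8.160 kΩ appears in parallel with R2.
Effective lower resistance at A: R2 ‖ 8.160 = 6.522 kΩ.
First divider: V_A = V_DC · 6.522/(7.68 + 6.522) = 18.19 V.
V_B = V_A × 0.2904 = 5.282 V.

V_B ≈ 5.28 V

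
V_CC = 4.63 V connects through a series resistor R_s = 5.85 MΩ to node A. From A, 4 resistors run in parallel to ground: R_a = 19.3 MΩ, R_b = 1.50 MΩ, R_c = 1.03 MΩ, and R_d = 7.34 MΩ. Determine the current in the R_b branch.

I ≈ 0.264 µA

Combine the parallel branches: R_p = (1/19.3 + 1/1.50 + 1/1.03 + 1/7.34)⁻¹ = 0.5478 MΩ.
V_A by voltage divider: V_A = 4.63 × 0.5478/(5.85 + 0.5478) = 0.3964 V.
Branch current I = V_A/R_b = 0.3964/1.50 = 0.2643 µA.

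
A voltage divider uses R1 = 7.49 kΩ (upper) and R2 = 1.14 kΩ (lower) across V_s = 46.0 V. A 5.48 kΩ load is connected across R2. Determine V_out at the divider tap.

V_out ≈ 5.15 V

First combine the lower leg with the load: R2 ‖ R_L = 0.9437 kΩ.
Voltage divider with the loaded lower leg: V_out = 46.0 × 0.9437/(7.49 + 0.9437) = 46.0 × 0.1119 = 5.147 V.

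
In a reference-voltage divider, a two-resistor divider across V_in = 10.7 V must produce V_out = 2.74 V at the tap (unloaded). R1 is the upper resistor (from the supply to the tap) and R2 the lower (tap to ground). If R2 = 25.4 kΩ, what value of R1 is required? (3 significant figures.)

R1 ≈ 73.8 kΩ

V_out/V_in = R2/(R1+R2) = 0.2561.
Rearranging, R1 = R2·(1−k)/k = 25.4 × 2.905 = 73.79 kΩ.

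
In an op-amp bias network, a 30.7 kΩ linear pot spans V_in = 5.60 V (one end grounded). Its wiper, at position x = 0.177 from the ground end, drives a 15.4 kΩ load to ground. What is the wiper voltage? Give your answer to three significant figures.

V_out ≈ 0.768 V

Lower segment x·R_p = 5.434 kΩ; upper segment (1−x)·R_p = 25.27 kΩ.
Lower segment in parallel with the load: 5.434 ‖ 15.4 = 4.017 kΩ.
V_out = 5.60 × 4.017/(25.27 + 4.017) = 0.7681 V.
(Unloaded: V_out = x·V_in = 0.991 V.)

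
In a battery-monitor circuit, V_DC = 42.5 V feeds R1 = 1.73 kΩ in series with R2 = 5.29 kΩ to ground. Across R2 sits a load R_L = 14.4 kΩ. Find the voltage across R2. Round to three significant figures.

The load sits in parallel with R2, giving an effective lower resistance R2' = R2·R_L/(R2+R_L) = 3.869 kΩ.
Now apply the divider: V_out = 42.5 × 0.6910 = 29.37 V.

V_out ≈ 29.4 V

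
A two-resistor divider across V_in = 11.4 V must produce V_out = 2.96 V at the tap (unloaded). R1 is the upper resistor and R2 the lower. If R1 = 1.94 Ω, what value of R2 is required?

The divider ratio is R2/(R1+R2) = 2.96/11.4 = 0.2596.
R2 = R1 · 0.2596/(1 − 0.2596) = 0.6804 Ω.

R2 ≈ 0.680 Ω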